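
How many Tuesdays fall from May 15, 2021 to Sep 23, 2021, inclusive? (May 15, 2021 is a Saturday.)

19

May 15, 2021 is a Saturday; the first Tuesday on or after it is May 18, 2021 (3 days later).
From May 18, 2021 to Sep 23, 2021: 13 + 30 + 31 + 31 + 23 = 128 days (rest of May, Jun, Jul, Aug, Sep).
128 ÷ 7 = 18 full weeks with remainder 2, so 18 more Tuesdays after the first → 19.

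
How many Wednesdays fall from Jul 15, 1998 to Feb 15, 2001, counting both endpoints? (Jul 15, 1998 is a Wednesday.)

Jul 15, 1998 is a Wednesday; the first Wednesday on or after it is Jul 15, 1998.
From Jul 15, 1998 to Feb 15, 2001: 169 + 365 + 366 + 46 = 946 days (rest of 1998, 1999, 2000, to Feb 15, 2001 in 2001).
946 ÷ 7 = 135 full weeks with remainder 1, so 135 more Wednesdays after the first → 136.

136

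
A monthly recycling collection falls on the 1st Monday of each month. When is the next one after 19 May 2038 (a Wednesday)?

May 2038 starts on a Saturday, so its 1st Monday is 3 May 2038 (2 days in).
That is not after 19 May 2038, so look at June 2038.
June 2038 starts on a Tuesday, so its 1st Monday is 7 June 2038 (6 days in).

7 June 2038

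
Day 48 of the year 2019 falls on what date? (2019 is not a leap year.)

Feb 17, 2019

Jan has 31 days (48 − 31 = 17 remain).
17 into Feb → Feb 17.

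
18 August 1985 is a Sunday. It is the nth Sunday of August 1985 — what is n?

3rd

Day 18 falls in week ⌈18/7⌉ of the month.
Days 1–7 hold the 1st Sunday, 8–14 the 2nd, 15–21 the 3rd, 22–28 the 4th, 29–31 the 5th.
18 is in the range for the 3rd.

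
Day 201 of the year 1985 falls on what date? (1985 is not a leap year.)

January has 31 days (201 − 31 = 170 remain).
February has 28 days (170 − 28 = 142 remain).
March has 31 days (142 − 31 = 111 remain).
April has 30 days (111 − 30 = 81 remain).
May has 31 days (81 − 31 = 50 remain).
June has 30 days (50 − 30 = 20 remain).
20 into July → July 20.

20 July 1985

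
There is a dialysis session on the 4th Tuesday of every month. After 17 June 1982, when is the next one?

June 1982 starts on a Tuesday; its first Tuesday is the 1st, so the 4th Tuesday is the 22nd — 22 June 1982.
22 June 1982 is after 17 June 1982, so that is the next one.

22 June 1982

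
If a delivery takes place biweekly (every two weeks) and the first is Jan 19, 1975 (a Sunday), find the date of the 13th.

The 13th occurrence is 12 intervals after the first: 12 × 14 = 168 days after Jan 19, 1975.
Jan has 31 days — 12 days to the end of Jan leaves 156.
Feb has 28 days (128 left).
Mar has 31 days (97 left).
Apr has 30 days (67 left).
May has 31 days (36 left).
Jun has 30 days (6 left).
6 days into Jul → Jul 6, 1975.

Jul 6, 1975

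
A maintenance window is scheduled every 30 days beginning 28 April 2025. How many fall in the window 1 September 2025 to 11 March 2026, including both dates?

6

Occurrences land 30·i days after 28 April 2025 for i = 0, 1, 2, …
1 September 2025 is 126 days after the start; 126 ÷ 30 = 4 remainder 6; since the remainder is 6, round up to i = 5. First occurrence in the window: #6 on 25 September 2025 (5×30 = 150 days in).
11 March 2026 is 317 days after the start; 317 ÷ 30 = 10 remainder 17. Last occurrence in the window: #11 on 22 February 2026.
Occurrences #6 through #11: 6 in total.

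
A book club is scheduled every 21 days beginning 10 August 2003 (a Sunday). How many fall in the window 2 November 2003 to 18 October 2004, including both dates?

Occurrences land 21·i days after 10 August 2003 for i = 0, 1, 2, …
2 November 2003 is 84 days after the start; 84 ÷ 21 = 4 remainder 0. First occurrence in the window: #5 on 2 November 2003 (4×21 = 84 days in).
18 October 2004 is 435 days after the start; 435 ÷ 21 = 20 remainder 15. Last occurrence in the window: #21 on 3 October 2004.
Occurrences #5 through #21: 17 in total.

17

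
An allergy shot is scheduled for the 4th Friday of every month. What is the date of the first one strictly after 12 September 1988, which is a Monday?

September 1988 starts on a Thursday; its first Friday is the 2nd, so the 4th Friday is the 23rd — 23 September 1988.
23 September 1988 is after 12 September 1988, so that is the next one.

23 September 1988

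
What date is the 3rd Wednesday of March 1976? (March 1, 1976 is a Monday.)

March 1976 begins on a Monday, so the first Wednesday is March 3 (2 days later).
The 3rd Wednesday is 2 weeks later: 3 + 14 = 17.

1976-03-17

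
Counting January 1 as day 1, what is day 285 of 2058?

January has 31 days (285 − 31 = 254 remain).
February has 28 days (254 − 28 = 226 remain).
March has 31 days (226 − 31 = 195 remain).
April has 30 days (195 − 30 = 165 remain).
May has 31 days (165 − 31 = 134 remain).
June has 30 days (134 − 30 = 104 remain).
July has 31 days (104 − 31 = 73 remain).
August has 31 days (73 − 31 = 42 remain).
September has 30 days (42 − 30 = 12 remain).
12 into October → October 12.

12 October 2058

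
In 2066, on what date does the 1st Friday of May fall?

May 7, 2066

The first Friday of May 2066 is May 7.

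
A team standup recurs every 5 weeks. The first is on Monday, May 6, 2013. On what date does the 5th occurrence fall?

The 5th occurrence is 4 intervals after the first: 4 × 35 = 140 days after May 6, 2013.
May has 31 days — 25 days to the end of May leaves 115.
June has 30 days (85 left).
July has 31 days (54 left).
August has 31 days (23 left).
23 days into September → September 23, 2013.

September 23, 2013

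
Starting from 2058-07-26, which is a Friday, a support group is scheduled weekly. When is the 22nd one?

The 22nd occurrence is 21 intervals after the first: 21 × 7 = 147 days after 2058-07-26.
July has 31 days — 5 days to the end of July leaves 142.
August has 31 days (111 left).
September has 30 days (81 left).
October has 31 days (50 left).
November has 30 days (20 left).
20 days into December → 2058-12-20.

2058-12-20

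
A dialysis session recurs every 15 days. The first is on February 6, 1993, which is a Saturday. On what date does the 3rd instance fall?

March 8, 1993

The 3rd occurrence is 2 intervals after the first: 2 × 15 = 30 days after February 6, 1993.
February has 28 days — 22 days to the end of February leaves 8.
8 days into March → March 8, 1993.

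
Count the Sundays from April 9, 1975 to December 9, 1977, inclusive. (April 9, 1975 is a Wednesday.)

139

April 9, 1975 is a Wednesday; the first Sunday on or after it is April 13, 1975 (4 days later).
From April 13, 1975 to December 9, 1977: 262 + 366 + 343 = 971 days (rest of 1975, 1976, to December 9, 1977 in 1977).
971 ÷ 7 = 138 full weeks with remainder 5, so 138 more Sundays after the first → 139.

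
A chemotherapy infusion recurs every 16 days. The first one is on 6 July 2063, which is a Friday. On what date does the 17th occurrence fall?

The 17th occurrence is 16 intervals after the first: 16 × 16 = 256 days after 6 July 2063.
July has 31 days — 25 days to the end of July leaves 231.
August has 31 days (200 left).
September has 30 days (170 left).
October has 31 days (139 left).
November has 30 days (109 left).
December has 31 days (78 left).
January has 31 days (47 left).
February has 29 days (18 left).
18 days into March → 18 March 2064.

18 March 2064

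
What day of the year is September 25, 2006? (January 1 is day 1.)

Days in months before September: 31 + 28 + 31 + 30 + 31 + 30 + 31 + 31 = 243.
Plus 25 days into September → day 268.

268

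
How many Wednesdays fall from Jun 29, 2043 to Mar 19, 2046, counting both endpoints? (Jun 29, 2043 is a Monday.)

142

Jun 29, 2043 is a Monday; the first Wednesday on or after it is Jul 1, 2043 (2 days later).
From Jul 1, 2043 to Mar 19, 2046: 183 + 366 + 365 + 78 = 992 days (rest of 2043, 2044, 2045, to Mar 19, 2046 in 2046).
992 ÷ 7 = 141 full weeks with remainder 5, so 141 more Wednesdays after the first → 142.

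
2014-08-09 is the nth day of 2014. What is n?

Days in months before August: 31 + 28 + 31 + 30 + 31 + 30 + 31 = 212.
Plus 9 days into August → day 221.

221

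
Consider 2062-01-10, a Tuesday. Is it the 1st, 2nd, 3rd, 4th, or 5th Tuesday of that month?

2nd

Day 10 falls in week ⌈10/7⌉ of the month.
Days 1–7 hold the 1st Tuesday, 8–14 the 2nd, 15–21 the 3rd, 22–28 the 4th, 29–31 the 5th.
10 is in the range for the 2nd.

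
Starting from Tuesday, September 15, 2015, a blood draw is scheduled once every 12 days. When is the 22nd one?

The 22nd occurrence is 21 intervals after the first: 21 × 12 = 252 days after September 15, 2015.
September has 30 days — 15 days to the end of September leaves 237.
October has 31 days (206 left).
November has 30 days (176 left).
December has 31 days (145 left).
January has 31 days (114 left).
February has 29 days (85 left).
March has 31 days (54 left).
April has 30 days (24 left).
24 days into May → May 24, 2016.

May 24, 2016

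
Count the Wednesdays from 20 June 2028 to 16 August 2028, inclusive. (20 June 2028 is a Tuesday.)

9

20 June 2028 is a Tuesday; the first Wednesday on or after it is 21 June 2028 (1 day later).
From 21 June 2028 to 16 August 2028: 9 + 31 + 16 = 56 days (rest of June, July, August).
56 ÷ 7 = 8 full weeks with remainder 0, so 8 more Wednesdays after the first → 9.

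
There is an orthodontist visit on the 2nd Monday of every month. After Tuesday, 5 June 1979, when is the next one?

11 June 1979

June 1979 starts on a Friday; its first Monday is the 4th, so the 2nd Monday is the 11th — 11 June 1979.
11 June 1979 is after 5 June 1979, so that is the next one.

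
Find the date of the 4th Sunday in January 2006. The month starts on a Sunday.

January 22, 2006

January 2006 begins on a Sunday, so the first Sunday is January 1.
The 4th Sunday is 3 weeks later: 1 + 21 = 22.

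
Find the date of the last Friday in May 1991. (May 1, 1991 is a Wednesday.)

May 1991 begins on a Wednesday, so the first Friday is May 3 (2 days later).
May 1991 has 31 days. Adding weeks: 3, 10, 17, 24, 31 — the last one ≤ 31 is the 31st.

1991-05-31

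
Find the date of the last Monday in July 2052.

The first Monday of July 2052 is July 1.
July 2052 has 31 days. Adding weeks: 1, 8, 15, 22, 29 — the last one ≤ 31 is the 29th.

2052-07-29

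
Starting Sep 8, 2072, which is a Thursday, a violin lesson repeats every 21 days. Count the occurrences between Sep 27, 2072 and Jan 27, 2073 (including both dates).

6

Occurrences land 21·i days after Sep 8, 2072 for i = 0, 1, 2, …
Sep 27, 2072 is 19 days after the start; 19 ÷ 21 = 0 remainder 19; since the remainder is 19, round up to i = 1. First occurrence in the window: #2 on Sep 29, 2072 (1×21 = 21 days in).
Jan 27, 2073 is 141 days after the start; 141 ÷ 21 = 6 remainder 15. Last occurrence in the window: #7 on Jan 12, 2073.
Occurrences #2 through #7: 6 in total.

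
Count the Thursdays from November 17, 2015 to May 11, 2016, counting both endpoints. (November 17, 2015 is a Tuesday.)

25

November 17, 2015 is a Tuesday; the first Thursday on or after it is November 19, 2015 (2 days later).
From November 19, 2015 to May 11, 2016: 11 + 31 + 31 + 29 + 31 + 30 + 11 = 174 days (rest of November, December, January, February, March, April, May).
174 ÷ 7 = 24 full weeks with remainder 6, so 24 more Thursdays after the first → 25.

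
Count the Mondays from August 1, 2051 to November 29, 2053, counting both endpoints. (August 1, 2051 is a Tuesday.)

121

August 1, 2051 is a Tuesday; the first Monday on or after it is August 7, 2051 (6 days later).
From August 7, 2051 to November 29, 2053: 146 + 366 + 333 = 845 days (rest of 2051, 2052, to November 29, 2053 in 2053).
845 ÷ 7 = 120 full weeks with remainder 5, so 120 more Mondays after the first → 121.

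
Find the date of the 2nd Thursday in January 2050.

January 13, 2050

January 2050 begins on a Saturday, so the first Thursday is January 6 (5 days later).
The 2nd Thursday is 1 weeks later: 6 + 7 = 13.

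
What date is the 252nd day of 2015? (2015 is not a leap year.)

January has 31 days (252 − 31 = 221 remain).
February has 28 days (221 − 28 = 193 remain).
March has 31 days (193 − 31 = 162 remain).
April has 30 days (162 − 30 = 132 remain).
May has 31 days (132 − 31 = 101 remain).
June has 30 days (101 − 30 = 71 remain).
July has 31 days (71 − 31 = 40 remain).
August has 31 days (40 − 31 = 9 remain).
9 into September → September 9.

2015-09-09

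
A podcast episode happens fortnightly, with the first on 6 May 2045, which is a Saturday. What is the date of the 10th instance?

9 September 2045

The 10th occurrence is 9 intervals after the first: 9 × 14 = 126 days after 6 May 2045.
May has 31 days — 25 days to the end of May leaves 101.
June has 30 days (71 left).
July has 31 days (40 left).
August has 31 days (9 left).
9 days into September → 9 September 2045.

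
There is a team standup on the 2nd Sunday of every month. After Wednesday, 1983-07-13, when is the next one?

July 1983 starts on a Friday; its first Sunday is the 3rd, so the 2nd Sunday is the 10th — 1983-07-10.
That is not after 1983-07-13, so look at August 1983.
August 1983 starts on a Monday; its first Sunday is the 7th, so the 2nd Sunday is the 14th — 1983-08-14.

1983-08-14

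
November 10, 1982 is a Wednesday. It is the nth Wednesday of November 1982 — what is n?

Day 10 falls in week ⌈10/7⌉ of the month.
Days 1–7 hold the 1st Wednesday, 8–14 the 2nd, 15–21 the 3rd, 22–28 the 4th, 29–31 the 5th.
10 is in the range for the 2nd.

2nd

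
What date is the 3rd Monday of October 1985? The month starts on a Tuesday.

October 1985 begins on a Tuesday, so the first Monday is October 7 (6 days later).
The 3rd Monday is 2 weeks later: 7 + 14 = 21.

October 21, 1985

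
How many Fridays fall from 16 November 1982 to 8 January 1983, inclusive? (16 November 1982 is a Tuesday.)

8

16 November 1982 is a Tuesday; the first Friday on or after it is 19 November 1982 (3 days later).
From 19 November 1982 to 8 January 1983: 11 + 31 + 8 = 50 days (rest of November, December, January).
50 ÷ 7 = 7 full weeks with remainder 1, so 7 more Fridays after the first → 8.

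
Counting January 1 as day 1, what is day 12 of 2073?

12 January 2073

12 into January → January 12.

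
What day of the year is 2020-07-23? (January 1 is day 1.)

205

Days in months before July: 31 + 29 + 31 + 30 + 31 + 30 = 182.
Plus 23 days into July → day 205.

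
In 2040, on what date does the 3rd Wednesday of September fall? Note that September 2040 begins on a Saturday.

September 19, 2040

September 2040 begins on a Saturday, so the first Wednesday is September 5 (4 days later).
The 3rd Wednesday is 2 weeks later: 5 + 14 = 19.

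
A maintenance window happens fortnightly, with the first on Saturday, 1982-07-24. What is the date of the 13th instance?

The 13th occurrence is 12 intervals after the first: 12 × 14 = 168 days after 1982-07-24.
July has 31 days — 7 days to the end of July leaves 161.
August has 31 days (130 left).
September has 30 days (100 left).
October has 31 days (69 left).
November has 30 days (39 left).
December has 31 days (8 left).
8 days into January → 1983-01-08.

1983-01-08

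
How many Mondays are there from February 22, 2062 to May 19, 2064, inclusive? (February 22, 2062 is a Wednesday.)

117

February 22, 2062 is a Wednesday; the first Monday on or after it is February 27, 2062 (5 days later).
From February 27, 2062 to May 19, 2064: 307 + 365 + 140 = 812 days (rest of 2062, 2063, to May 19, 2064 in 2064).
812 ÷ 7 = 116 full weeks with remainder 0, so 116 more Mondays after the first → 117.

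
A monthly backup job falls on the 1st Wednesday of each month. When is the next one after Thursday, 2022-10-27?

2022-11-02

October 2022 starts on a Saturday, so its 1st Wednesday is 2022-10-05 (4 days in).
That is not after 2022-10-27, so look at November 2022.
November 2022 starts on a Tuesday, so its 1st Wednesday is 2022-11-02 (1 day in).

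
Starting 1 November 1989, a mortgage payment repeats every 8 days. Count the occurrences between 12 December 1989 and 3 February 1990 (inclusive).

6

Occurrences land 8·i days after 1 November 1989 for i = 0, 1, 2, …
12 December 1989 is 41 days after the start; 41 ÷ 8 = 5 remainder 1; since the remainder is 1, round up to i = 6. First occurrence in the window: #7 on 19 December 1989 (6×8 = 48 days in).
3 February 1990 is 94 days after the start; 94 ÷ 8 = 11 remainder 6. Last occurrence in the window: #12 on 28 January 1990.
Occurrences #7 through #12: 6 in total.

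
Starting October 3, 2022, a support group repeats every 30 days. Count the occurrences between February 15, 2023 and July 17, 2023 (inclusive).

5

Occurrences land 30·i days after October 3, 2022 for i = 0, 1, 2, …
February 15, 2023 is 135 days after the start; 135 ÷ 30 = 4 remainder 15; since the remainder is 15, round up to i = 5. First occurrence in the window: #6 on March 2, 2023 (5×30 = 150 days in).
July 17, 2023 is 287 days after the start; 287 ÷ 30 = 9 remainder 17. Last occurrence in the window: #10 on June 30, 2023.
Occurrences #6 through #10: 5 in total.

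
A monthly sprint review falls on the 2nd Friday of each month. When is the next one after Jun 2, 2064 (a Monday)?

Jun 2064 starts on a Sunday; its first Friday is the 6th, so the 2nd Friday is the 13th — Jun 13, 2064.
Jun 13, 2064 is after Jun 2, 2064, so that is the next one.

Jun 13, 2064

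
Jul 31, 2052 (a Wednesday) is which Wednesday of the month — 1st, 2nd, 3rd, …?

5th

Day 31 falls in week ⌈31/7⌉ of the month.
Days 1–7 hold the 1st Wednesday, 8–14 the 2nd, 15–21 the 3rd, 22–28 the 4th, 29–31 the 5th.
31 is in the range for the 5th.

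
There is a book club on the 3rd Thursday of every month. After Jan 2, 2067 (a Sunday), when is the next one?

Jan 2067 starts on a Saturday; its first Thursday is the 6th, so the 3rd Thursday is the 20th — Jan 20, 2067.
Jan 20, 2067 is after Jan 2, 2067, so that is the next one.

Jan 20, 2067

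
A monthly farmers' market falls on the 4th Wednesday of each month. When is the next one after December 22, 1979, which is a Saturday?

December 1979 starts on a Saturday; its first Wednesday is the 5th, so the 4th Wednesday is the 26th — December 26, 1979.
December 26, 1979 is after December 22, 1979, so that is the next one.

December 26, 1979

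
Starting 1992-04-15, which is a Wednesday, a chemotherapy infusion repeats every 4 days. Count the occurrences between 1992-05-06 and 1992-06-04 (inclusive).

7

Occurrences land 4·i days after 1992-04-15 for i = 0, 1, 2, …
1992-05-06 is 21 days after the start; 21 ÷ 4 = 5 remainder 1; since the remainder is 1, round up to i = 6. First occurrence in the window: #7 on 1992-05-09 (6×4 = 24 days in).
1992-06-04 is 50 days after the start; 50 ÷ 4 = 12 remainder 2. Last occurrence in the window: #13 on 1992-06-02.
Occurrences #7 through #13: 7 in total.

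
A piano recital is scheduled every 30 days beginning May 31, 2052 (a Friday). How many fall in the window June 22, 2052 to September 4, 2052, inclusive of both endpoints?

Occurrences land 30·i days after May 31, 2052 for i = 0, 1, 2, …
June 22, 2052 is 22 days after the start; 22 ÷ 30 = 0 remainder 22; since the remainder is 22, round up to i = 1. First occurrence in the window: #2 on June 30, 2052 (1×30 = 30 days in).
September 4, 2052 is 96 days after the start; 96 ÷ 30 = 3 remainder 6. Last occurrence in the window: #4 on August 29, 2052.
Occurrences #2 through #4: 3 in total.

3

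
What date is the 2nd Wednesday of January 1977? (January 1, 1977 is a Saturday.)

January 1977 begins on a Saturday, so the first Wednesday is January 5 (4 days later).
The 2nd Wednesday is 1 weeks later: 5 + 7 = 12.

12 January 1977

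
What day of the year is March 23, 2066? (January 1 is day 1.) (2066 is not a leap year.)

82

Days in months before March: 31 + 28 = 59.
Plus 23 days into March → day 82.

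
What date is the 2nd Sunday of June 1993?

June 1993 begins on a Tuesday, so the first Sunday is June 6 (5 days later).
The 2nd Sunday is 1 weeks later: 6 + 7 = 13.

1993-06-13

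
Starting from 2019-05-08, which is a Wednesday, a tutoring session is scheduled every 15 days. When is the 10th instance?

2019-09-20

The 10th occurrence is 9 intervals after the first: 9 × 15 = 135 days after 2019-05-08.
May has 31 days — 23 days to the end of May leaves 112.
June has 30 days (82 left).
July has 31 days (51 left).
August has 31 days (20 left).
20 days into September → 2019-09-20.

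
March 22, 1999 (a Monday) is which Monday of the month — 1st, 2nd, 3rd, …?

Day 22 falls in week ⌈22/7⌉ of the month.
Days 1–7 hold the 1st Monday, 8–14 the 2nd, 15–21 the 3rd, 22–28 the 4th, 29–31 the 5th.
22 is in the range for the 4th.

4th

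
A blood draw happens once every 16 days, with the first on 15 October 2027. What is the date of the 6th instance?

3 January 2028

The 6th occurrence is 5 intervals after the first: 5 × 16 = 80 days after 15 October 2027.
October has 31 days — 16 days to the end of October leaves 64.
November has 30 days (34 left).
December has 31 days (3 left).
3 days into January → 3 January 2028.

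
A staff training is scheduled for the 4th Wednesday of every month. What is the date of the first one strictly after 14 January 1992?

22 January 1992

January 1992 starts on a Wednesday; its first Wednesday is the 1st, so the 4th Wednesday is the 22nd — 22 January 1992.
22 January 1992 is after 14 January 1992, so that is the next one.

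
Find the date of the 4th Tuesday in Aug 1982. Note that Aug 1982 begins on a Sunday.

Aug 24, 1982

Aug 1982 begins on a Sunday, so the first Tuesday is Aug 3 (2 days later).
The 4th Tuesday is 3 weeks later: 3 + 21 = 24.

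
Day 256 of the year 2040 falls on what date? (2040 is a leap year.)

January has 31 days (256 − 31 = 225 remain).
February has 29 days (225 − 29 = 196 remain).
March has 31 days (196 − 31 = 165 remain).
April has 30 days (165 − 30 = 135 remain).
May has 31 days (135 − 31 = 104 remain).
June has 30 days (104 − 30 = 74 remain).
July has 31 days (74 − 31 = 43 remain).
August has 31 days (43 − 31 = 12 remain).
12 into September → September 12.

12 September 2040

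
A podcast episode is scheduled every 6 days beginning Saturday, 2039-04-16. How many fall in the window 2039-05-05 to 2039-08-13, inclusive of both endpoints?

Occurrences land 6·i days after 2039-04-16 for i = 0, 1, 2, …
2039-05-05 is 19 days after the start; 19 ÷ 6 = 3 remainder 1; since the remainder is 1, round up to i = 4. First occurrence in the window: #5 on 2039-05-10 (4×6 = 24 days in).
2039-08-13 is 119 days after the start; 119 ÷ 6 = 19 remainder 5. Last occurrence in the window: #20 on 2039-08-08.
Occurrences #5 through #20: 16 in total.

16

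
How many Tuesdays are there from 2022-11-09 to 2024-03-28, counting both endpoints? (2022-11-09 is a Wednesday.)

2022-11-09 is a Wednesday; the first Tuesday on or after it is 2022-11-15 (6 days later).
From 2022-11-15 to 2024-03-28: 46 + 365 + 88 = 499 days (rest of 2022, 2023, to 2024-03-28 in 2024).
499 ÷ 7 = 71 full weeks with remainder 2, so 71 more Tuesdays after the first → 72.

72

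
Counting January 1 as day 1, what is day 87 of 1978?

January has 31 days (87 − 31 = 56 remain).
February has 28 days (56 − 28 = 28 remain).
28 into March → March 28.

1978-03-28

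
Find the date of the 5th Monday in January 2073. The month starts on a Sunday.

January 2073 begins on a Sunday, so the first Monday is January 2 (1 day later).
The 5th Monday is 4 weeks later: 2 + 28 = 30.

2073-01-30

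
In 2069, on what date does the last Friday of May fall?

May 31, 2069

The first Friday of May 2069 is May 3.
May 2069 has 31 days. Adding weeks: 3, 10, 17, 24, 31 — the last one ≤ 31 is the 31st.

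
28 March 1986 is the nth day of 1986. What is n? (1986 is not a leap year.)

87

Days in months before March: 31 + 28 = 59.
Plus 28 days into March → day 87.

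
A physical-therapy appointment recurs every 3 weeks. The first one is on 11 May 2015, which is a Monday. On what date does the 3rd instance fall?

22 June 2015

The 3rd occurrence is 2 intervals after the first: 2 × 21 = 42 days after 11 May 2015.
May has 31 days — 20 days to the end of May leaves 22.
22 days into June → 22 June 2015.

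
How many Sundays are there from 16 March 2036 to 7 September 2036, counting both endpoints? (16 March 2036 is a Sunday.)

16 March 2036 is a Sunday; the first Sunday on or after it is 16 March 2036.
From 16 March 2036 to 7 September 2036: 15 + 30 + 31 + 30 + 31 + 31 + 7 = 175 days (rest of March, April, May, June, July, August, September).
175 ÷ 7 = 25 full weeks with remainder 0, so 25 more Sundays after the first → 26.

26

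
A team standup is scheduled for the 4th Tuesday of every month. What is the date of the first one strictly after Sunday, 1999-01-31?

1999-02-23

January 1999 starts on a Friday; its first Tuesday is the 5th, so the 4th Tuesday is the 26th — 1999-01-26.
That is not after 1999-01-31, so look at February 1999.
February 1999 starts on a Monday; its first Tuesday is the 2nd, so the 4th Tuesday is the 23rd — 1999-02-23.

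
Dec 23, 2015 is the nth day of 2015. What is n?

357

Days in months before Dec: 31 + 28 + 31 + 30 + 31 + 30 + 31 + 31 + 30 + 31 + 30 = 334.
Plus 23 days into Dec → day 357.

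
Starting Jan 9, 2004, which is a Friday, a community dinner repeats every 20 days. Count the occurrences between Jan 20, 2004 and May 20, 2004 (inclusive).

6

Occurrences land 20·i days after Jan 9, 2004 for i = 0, 1, 2, …
Jan 20, 2004 is 11 days after the start; 11 ÷ 20 = 0 remainder 11; since the remainder is 11, round up to i = 1. First occurrence in the window: #2 on Jan 29, 2004 (1×20 = 20 days in).
May 20, 2004 is 132 days after the start; 132 ÷ 20 = 6 remainder 12. Last occurrence in the window: #7 on May 8, 2004.
Occurrences #2 through #7: 6 in total.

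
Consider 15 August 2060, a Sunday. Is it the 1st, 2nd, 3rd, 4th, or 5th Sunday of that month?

Day 15 falls in week ⌈15/7⌉ of the month.
Days 1–7 hold the 1st Sunday, 8–14 the 2nd, 15–21 the 3rd, 22–28 the 4th, 29–31 the 5th.
15 is in the range for the 3rd.

3rd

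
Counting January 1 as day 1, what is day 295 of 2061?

Jan has 31 days (295 − 31 = 264 remain).
Feb has 28 days (264 − 28 = 236 remain).
Mar has 31 days (236 − 31 = 205 remain).
Apr has 30 days (205 − 30 = 175 remain).
May has 31 days (175 − 31 = 144 remain).
Jun has 30 days (144 − 30 = 114 remain).
Jul has 31 days (114 − 31 = 83 remain).
Aug has 31 days (83 − 31 = 52 remain).
Sep has 30 days (52 − 30 = 22 remain).
22 into Oct → Oct 22.

Oct 22, 2061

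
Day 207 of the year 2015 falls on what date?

July 26, 2015

January has 31 days (207 − 31 = 176 remain).
February has 28 days (176 − 28 = 148 remain).
March has 31 days (148 − 31 = 117 remain).
April has 30 days (117 − 30 = 87 remain).
May has 31 days (87 − 31 = 56 remain).
June has 30 days (56 − 30 = 26 remain).
26 into July → July 26.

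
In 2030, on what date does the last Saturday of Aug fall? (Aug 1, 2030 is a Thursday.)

Aug 31, 2030

Aug 2030 begins on a Thursday, so the first Saturday is Aug 3 (2 days later).
Aug 2030 has 31 days. Adding weeks: 3, 10, 17, 24, 31 — the last one ≤ 31 is the 31st.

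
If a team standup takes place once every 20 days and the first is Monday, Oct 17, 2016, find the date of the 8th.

The 8th occurrence is 7 intervals after the first: 7 × 20 = 140 days after Oct 17, 2016.
Oct has 31 days — 14 days to the end of Oct leaves 126.
Nov has 30 days (96 left).
Dec has 31 days (65 left).
Jan has 31 days (34 left).
Feb has 28 days (6 left).
6 days into Mar → Mar 6, 2017.

Mar 6, 2017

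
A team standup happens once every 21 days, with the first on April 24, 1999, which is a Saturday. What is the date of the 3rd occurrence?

The 3rd occurrence is 2 intervals after the first: 2 × 21 = 42 days after April 24, 1999.
April has 30 days — 6 days to the end of April leaves 36.
May has 31 days (5 left).
5 days into June → June 5, 1999.

June 5, 1999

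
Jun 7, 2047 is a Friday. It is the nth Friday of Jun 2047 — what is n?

Day 7 falls in week ⌈7/7⌉ of the month.
Days 1–7 hold the 1st Friday, 8–14 the 2nd, 15–21 the 3rd, 22–28 the 4th, 29–31 the 5th.
7 is in the range for the 1st.

1st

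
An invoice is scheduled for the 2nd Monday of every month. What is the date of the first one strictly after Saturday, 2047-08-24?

August 2047 starts on a Thursday; its first Monday is the 5th, so the 2nd Monday is the 12th — 2047-08-12.
That is not after 2047-08-24, so look at September 2047.
September 2047 starts on a Sunday; its first Monday is the 2nd, so the 2nd Monday is the 9th — 2047-09-09.

2047-09-09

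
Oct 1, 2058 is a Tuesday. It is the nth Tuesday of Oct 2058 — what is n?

Day 1 falls in week ⌈1/7⌉ of the month.
Days 1–7 hold the 1st Tuesday, 8–14 the 2nd, 15–21 the 3rd, 22–28 the 4th, 29–31 the 5th.
1 is in the range for the 1st.

1st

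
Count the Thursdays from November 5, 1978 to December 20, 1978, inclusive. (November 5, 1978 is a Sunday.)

6

November 5, 1978 is a Sunday; the first Thursday on or after it is November 9, 1978 (4 days later).
From November 9, 1978 to December 20, 1978: 21 + 20 = 41 days (rest of November, December).
41 ÷ 7 = 5 full weeks with remainder 6, so 5 more Thursdays after the first → 6.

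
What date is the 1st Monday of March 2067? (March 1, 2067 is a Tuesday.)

March 2067 begins on a Tuesday, so the first Monday is March 7 (6 days later).

March 7, 2067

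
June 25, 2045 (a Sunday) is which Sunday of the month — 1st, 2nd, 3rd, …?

4th

Day 25 falls in week ⌈25/7⌉ of the month.
Days 1–7 hold the 1st Sunday, 8–14 the 2nd, 15–21 the 3rd, 22–28 the 4th, 29–31 the 5th.
25 is in the range for the 4th.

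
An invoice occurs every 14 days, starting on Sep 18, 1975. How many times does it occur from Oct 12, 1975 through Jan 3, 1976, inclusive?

6

Occurrences land 14·i days after Sep 18, 1975 for i = 0, 1, 2, …
Oct 12, 1975 is 24 days after the start; 24 ÷ 14 = 1 remainder 10; since the remainder is 10, round up to i = 2. First occurrence in the window: #3 on Oct 16, 1975 (2×14 = 28 days in).
Jan 3, 1976 is 107 days after the start; 107 ÷ 14 = 7 remainder 9. Last occurrence in the window: #8 on Dec 25, 1975.
Occurrences #3 through #8: 6 in total.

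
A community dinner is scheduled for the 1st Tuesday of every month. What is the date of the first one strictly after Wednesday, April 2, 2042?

May 6, 2042

April 2042 starts on a Tuesday, so its 1st Tuesday is April 1, 2042.
That is not after April 2, 2042, so look at May 2042.
May 2042 starts on a Thursday, so its 1st Tuesday is May 6, 2042 (5 days in).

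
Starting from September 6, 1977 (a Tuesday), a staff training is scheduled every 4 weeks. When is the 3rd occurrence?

The 3rd occurrence is 2 intervals after the first: 2 × 28 = 56 days after September 6, 1977.
September has 30 days — 24 days to the end of September leaves 32.
October has 31 days (1 left).
1 day into November → November 1, 1977.

November 1, 1977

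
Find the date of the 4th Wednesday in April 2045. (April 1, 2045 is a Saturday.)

April 2045 begins on a Saturday, so the first Wednesday is April 5 (4 days later).
The 4th Wednesday is 3 weeks later: 5 + 21 = 26.

April 26, 2045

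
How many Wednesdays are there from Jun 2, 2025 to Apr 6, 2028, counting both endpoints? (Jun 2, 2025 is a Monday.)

Jun 2, 2025 is a Monday; the first Wednesday on or after it is Jun 4, 2025 (2 days later).
From Jun 4, 2025 to Apr 6, 2028: 210 + 365 + 365 + 97 = 1037 days (rest of 2025, 2026, 2027, to Apr 6, 2028 in 2028).
1037 ÷ 7 = 148 full weeks with remainder 1, so 148 more Wednesdays after the first → 149.

149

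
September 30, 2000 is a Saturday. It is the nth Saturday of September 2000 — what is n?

Day 30 falls in week ⌈30/7⌉ of the month.
Days 1–7 hold the 1st Saturday, 8–14 the 2nd, 15–21 the 3rd, 22–28 the 4th, 29–31 the 5th.
30 is in the range for the 5th.

5th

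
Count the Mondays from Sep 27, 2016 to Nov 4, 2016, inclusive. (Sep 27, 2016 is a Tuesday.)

5

Sep 27, 2016 is a Tuesday; the first Monday on or after it is Oct 3, 2016 (6 days later).
From Oct 3, 2016 to Nov 4, 2016: 28 + 4 = 32 days (rest of Oct, Nov).
32 ÷ 7 = 4 full weeks with remainder 4, so 4 more Mondays after the first → 5.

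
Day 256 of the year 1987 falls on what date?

1987-09-13

January has 31 days (256 − 31 = 225 remain).
February has 28 days (225 − 28 = 197 remain).
March has 31 days (197 − 31 = 166 remain).
April has 30 days (166 − 30 = 136 remain).
May has 31 days (136 − 31 = 105 remain).
June has 30 days (105 − 30 = 75 remain).
July has 31 days (75 − 31 = 44 remain).
August has 31 days (44 − 31 = 13 remain).
13 into September → September 13.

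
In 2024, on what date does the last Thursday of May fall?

May 2024 begins on a Wednesday, so the first Thursday is May 2 (1 day later).
May 2024 has 31 days. Adding weeks: 2, 9, 16, 23, 30 — the last one ≤ 31 is the 30th.

30 May 2024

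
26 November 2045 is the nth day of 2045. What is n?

Days in months before November: 31 + 28 + 31 + 30 + 31 + 30 + 31 + 31 + 30 + 31 = 304.
Plus 26 days into November → day 330.

330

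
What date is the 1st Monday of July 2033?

2033-07-04

July 2033 begins on a Friday, so the first Monday is July 4 (3 days later).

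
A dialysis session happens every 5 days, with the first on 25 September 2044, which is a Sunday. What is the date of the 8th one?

30 October 2044

The 8th occurrence is 7 intervals after the first: 7 × 5 = 35 days after 25 September 2044.
September has 30 days — 5 days to the end of September leaves 30.
30 days into October → 30 October 2044.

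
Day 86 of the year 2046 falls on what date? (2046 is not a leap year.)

January has 31 days (86 − 31 = 55 remain).
February has 28 days (55 − 28 = 27 remain).
27 into March → March 27.

March 27, 2046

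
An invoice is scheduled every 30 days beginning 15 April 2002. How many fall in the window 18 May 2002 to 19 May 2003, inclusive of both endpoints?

Occurrences land 30·i days after 15 April 2002 for i = 0, 1, 2, …
18 May 2002 is 33 days after the start; 33 ÷ 30 = 1 remainder 3; since the remainder is 3, round up to i = 2. First occurrence in the window: #3 on 14 June 2002 (2×30 = 60 days in).
19 May 2003 is 399 days after the start; 399 ÷ 30 = 13 remainder 9. Last occurrence in the window: #14 on 10 May 2003.
Occurrences #3 through #14: 12 in total.

12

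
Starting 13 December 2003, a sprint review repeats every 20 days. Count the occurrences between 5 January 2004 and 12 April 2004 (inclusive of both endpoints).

5

Occurrences land 20·i days after 13 December 2003 for i = 0, 1, 2, …
5 January 2004 is 23 days after the start; 23 ÷ 20 = 1 remainder 3; since the remainder is 3, round up to i = 2. First occurrence in the window: #3 on 22 January 2004 (2×20 = 40 days in).
12 April 2004 is 121 days after the start; 121 ÷ 20 = 6 remainder 1. Last occurrence in the window: #7 on 11 April 2004.
Occurrences #3 through #7: 5 in total.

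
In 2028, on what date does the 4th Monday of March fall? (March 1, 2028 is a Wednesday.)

2028-03-27

March 2028 begins on a Wednesday, so the first Monday is March 6 (5 days later).
The 4th Monday is 3 weeks later: 6 + 21 = 27.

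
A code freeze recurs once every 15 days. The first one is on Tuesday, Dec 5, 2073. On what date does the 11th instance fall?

The 11th occurrence is 10 intervals after the first: 10 × 15 = 150 days after Dec 5, 2073.
Dec has 31 days — 26 days to the end of Dec leaves 124.
Jan has 31 days (93 left).
Feb has 28 days (65 left).
Mar has 31 days (34 left).
Apr has 30 days (4 left).
4 days into May → May 4, 2074.

May 4, 2074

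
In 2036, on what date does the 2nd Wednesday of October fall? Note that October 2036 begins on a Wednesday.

October 2036 begins on a Wednesday, so the first Wednesday is October 1.
The 2nd Wednesday is 1 weeks later: 1 + 7 = 8.

2036-10-08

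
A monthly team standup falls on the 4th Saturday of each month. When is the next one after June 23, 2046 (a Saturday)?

June 2046 starts on a Friday; its first Saturday is the 2nd, so the 4th Saturday is the 23rd — June 23, 2046.
That is not after June 23, 2046, so look at July 2046.
July 2046 starts on a Sunday; its first Saturday is the 7th, so the 4th Saturday is the 28th — July 28, 2046.

July 28, 2046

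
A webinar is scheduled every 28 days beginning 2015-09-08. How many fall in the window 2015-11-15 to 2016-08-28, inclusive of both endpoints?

10

Occurrences land 28·i days after 2015-09-08 for i = 0, 1, 2, …
2015-11-15 is 68 days after the start; 68 ÷ 28 = 2 remainder 12; since the remainder is 12, round up to i = 3. First occurrence in the window: #4 on 2015-12-01 (3×28 = 84 days in).
2016-08-28 is 355 days after the start; 355 ÷ 28 = 12 remainder 19. Last occurrence in the window: #13 on 2016-08-09.
Occurrences #4 through #13: 10 in total.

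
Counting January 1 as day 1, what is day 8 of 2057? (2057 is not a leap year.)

8 into January → January 8.

8 January 2057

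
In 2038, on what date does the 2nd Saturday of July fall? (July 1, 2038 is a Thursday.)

July 2038 begins on a Thursday, so the first Saturday is July 3 (2 days later).
The 2nd Saturday is 1 weeks later: 3 + 7 = 10.

July 10, 2038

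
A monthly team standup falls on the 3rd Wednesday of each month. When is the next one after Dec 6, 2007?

Dec 2007 starts on a Saturday; its first Wednesday is the 5th, so the 3rd Wednesday is the 19th — Dec 19, 2007.
Dec 19, 2007 is after Dec 6, 2007, so that is the next one.

Dec 19, 2007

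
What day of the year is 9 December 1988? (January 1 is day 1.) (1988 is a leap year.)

Days in months before December: 31 + 29 + 31 + 30 + 31 + 30 + 31 + 31 + 30 + 31 + 30 = 335.
Plus 9 days into December → day 344.

344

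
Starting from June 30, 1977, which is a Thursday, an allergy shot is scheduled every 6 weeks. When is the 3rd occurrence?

The 3rd occurrence is 2 intervals after the first: 2 × 42 = 84 days after June 30, 1977.
June has 30 days — 0 days to the end of June leaves 84.
July has 31 days (53 left).
August has 31 days (22 left).
22 days into September → September 22, 1977.

September 22, 1977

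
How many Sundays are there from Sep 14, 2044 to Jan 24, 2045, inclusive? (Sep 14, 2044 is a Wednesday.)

19

Sep 14, 2044 is a Wednesday; the first Sunday on or after it is Sep 18, 2044 (4 days later).
From Sep 18, 2044 to Jan 24, 2045: 12 + 31 + 30 + 31 + 24 = 128 days (rest of Sep, Oct, Nov, Dec, Jan).
128 ÷ 7 = 18 full weeks with remainder 2, so 18 more Sundays after the first → 19.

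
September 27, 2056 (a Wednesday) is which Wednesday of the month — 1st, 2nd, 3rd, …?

4th

Day 27 falls in week ⌈27/7⌉ of the month.
Days 1–7 hold the 1st Wednesday, 8–14 the 2nd, 15–21 the 3rd, 22–28 the 4th, 29–31 the 5th.
27 is in the range for the 4th.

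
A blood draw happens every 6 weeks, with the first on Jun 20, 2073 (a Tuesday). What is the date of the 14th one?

Dec 18, 2074

The 14th occurrence is 13 intervals after the first: 13 × 42 = 546 days after Jun 20, 2073.
Jun has 30 days — 10 days to the end of Jun leaves 536.
From end of Jun to end of 2073 is 184 days (352 left).
Jan has 31 days (321 left).
Feb has 28 days (293 left).
Mar has 31 days (262 left).
Apr has 30 days (232 left).
May has 31 days (201 left).
Jun has 30 days (171 left).
Jul has 31 days (140 left).
Aug has 31 days (109 left).
Sep has 30 days (79 left).
Oct has 31 days (48 left).
Nov has 30 days (18 left).
18 days into Dec → Dec 18, 2074.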